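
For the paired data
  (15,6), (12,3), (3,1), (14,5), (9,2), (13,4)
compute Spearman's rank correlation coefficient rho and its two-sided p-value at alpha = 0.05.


Step 1: Rank x and y separately (midranks; no ties here).
rank(x): 15->6, 12->3, 3->1, 14->5, 9->2, 13->4
rank(y): 6->6, 3->3, 1->1, 5->5, 2->2, 4->4
Step 2: d_i = R_x(i) - R_y(i); compute d_i^2.
  (6-6)^2=0, (3-3)^2=0, (1-1)^2=0, (5-5)^2=0, (2-2)^2=0, (4-4)^2=0
sum(d^2) = 0.
Step 3: rho = 1 - 6*0 / (6*(6^2 - 1)) = 1 - 0/210 = 1.000000.
Step 5: Two-sided p-value from the t-distribution with 4 df = 0.000000.
Step 6: alpha = 0.05. reject H0.

rho = 1.0000, p = 0.000000, reject H0 at alpha = 0.05.


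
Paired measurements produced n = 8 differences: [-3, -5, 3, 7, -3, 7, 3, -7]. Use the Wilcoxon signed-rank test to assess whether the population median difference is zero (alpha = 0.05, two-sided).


Step 1: Drop any zero differences (none here) and take |d_i|.
|d| = [3, 5, 3, 7, 3, 7, 3, 7]
Step 2: Midrank |d_i| (ties get averaged ranks).
ranks: |3|->2.5, |5|->5, |3|->2.5, |7|->7, |3|->2.5, |7|->7, |3|->2.5, |7|->7
Step 3: Attach original signs; sum ranks with positive sign and with negative sign.
W+ = 2.5 + 7 + 7 + 2.5 = 19
W- = 2.5 + 5 + 2.5 + 7 = 17
(Check: W+ + W- = 36 should equal n(n+1)/2 = 36.)
Step 4: Test statistic W = min(W+, W-) = 17.
Step 5: Ties in |d|, so use the tie-corrected normal approximation.
        E[W] = n(n+1)/4 = 8*9/4 = 18.
        Tie groups: |d|=3 (t=4), |d|=7 (t=3); sum(t^3 - t) = 84.
        Var[W] = n(n+1)(2n+1)/24 - sum(t^3-t)/48 = 1224/24 - 84/48 = 49.25.
        z = (W - E[W]) / sqrt(Var[W]) = (17 - 18) / 7.0178 = -0.1425.
        Two-sided p = 2*Phi(z) = 0.886690.
Step 6: alpha = 0.05. fail to reject H0.

W+ = 19, W- = 17, W = min = 17, p = 0.886690, fail to reject H0.


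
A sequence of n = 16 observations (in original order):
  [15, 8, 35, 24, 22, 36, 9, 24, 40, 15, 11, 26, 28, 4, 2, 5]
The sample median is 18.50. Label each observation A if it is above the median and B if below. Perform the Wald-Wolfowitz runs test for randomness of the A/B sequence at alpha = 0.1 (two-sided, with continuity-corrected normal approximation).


Step 1: Compute median = 18.50; label A = above, B = below.
Labels in order: BBAAAABAABBAABBB  (n_A = 8, n_B = 8)
Step 2: Count runs R = 7.
Step 3: Under H0 (random ordering), E[R] = 2*n_A*n_B/(n_A+n_B) + 1 = 2*8*8/16 + 1 = 9.0000.
        Var[R] = 2*n_A*n_B*(2*n_A*n_B - n_A - n_B) / ((n_A+n_B)^2 * (n_A+n_B-1)) = 14336/3840 = 3.7333.
        SD[R] = 1.9322.
Step 4: Continuity-corrected z = (R + 0.5 - E[R]) / SD[R] = (7 + 0.5 - 9.0000) / 1.9322 = -0.7763.
Step 5: Two-sided p-value via normal approximation = 2*(1 - Phi(|z|)) = 0.437558.
Step 6: alpha = 0.1. fail to reject H0.

R = 7, z = -0.7763, p = 0.437558, fail to reject H0.


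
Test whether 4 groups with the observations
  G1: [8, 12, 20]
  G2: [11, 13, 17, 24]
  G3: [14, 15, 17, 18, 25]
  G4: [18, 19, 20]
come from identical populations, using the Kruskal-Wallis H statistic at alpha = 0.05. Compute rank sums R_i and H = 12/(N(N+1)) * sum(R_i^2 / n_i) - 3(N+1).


Step 1: Combine all N = 15 observations and assign midranks.
sorted (value, group, rank): (8,G1,1), (11,G2,2), (12,G1,3), (13,G2,4), (14,G3,5), (15,G3,6), (17,G2,7.5), (17,G3,7.5), (18,G3,9.5), (18,G4,9.5), (19,G4,11), (20,G1,12.5), (20,G4,12.5), (24,G2,14), (25,G3,15)
Step 2: Sum ranks within each group.
R_1 = 16.5 (n_1 = 3)
R_2 = 27.5 (n_2 = 4)
R_3 = 43 (n_3 = 5)
R_4 = 33 (n_4 = 3)
Step 3: H = 12/(N(N+1)) * sum(R_i^2/n_i) - 3(N+1)
     = 12/(15*16) * (16.5^2/3 + 27.5^2/4 + 43^2/5 + 33^2/3) - 3*16
     = 0.050000 * 1012.61 - 48
     = 2.630625.
Step 4: Ties present; correction factor C = 1 - 18/(15^3 - 15) = 0.994643. Corrected H = 2.630625 / 0.994643 = 2.644794.
Step 5: Under H0, H ~ chi^2(3); p-value = 0.449691.
Step 6: alpha = 0.05. fail to reject H0.

H = 2.6448, df = 3, p = 0.449691, fail to reject H0.


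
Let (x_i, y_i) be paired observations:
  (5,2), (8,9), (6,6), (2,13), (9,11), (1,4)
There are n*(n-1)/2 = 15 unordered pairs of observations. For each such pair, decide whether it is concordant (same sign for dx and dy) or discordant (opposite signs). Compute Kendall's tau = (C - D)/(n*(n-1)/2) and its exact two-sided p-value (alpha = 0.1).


Step 1: Enumerate the 15 unordered pairs (i,j) with i<j and classify each by sign(x_j-x_i) * sign(y_j-y_i).
  (1,2):dx=+3,dy=+7->C; (1,3):dx=+1,dy=+4->C; (1,4):dx=-3,dy=+11->D; (1,5):dx=+4,dy=+9->C
  (1,6):dx=-4,dy=+2->D; (2,3):dx=-2,dy=-3->C; (2,4):dx=-6,dy=+4->D; (2,5):dx=+1,dy=+2->C
  (2,6):dx=-7,dy=-5->C; (3,4):dx=-4,dy=+7->D; (3,5):dx=+3,dy=+5->C; (3,6):dx=-5,dy=-2->C
  (4,5):dx=+7,dy=-2->D; (4,6):dx=-1,dy=-9->C; (5,6):dx=-8,dy=-7->C
Step 2: C = 10, D = 5, total pairs = 15.
Step 3: tau = (C - D)/(n(n-1)/2) = (10 - 5)/15 = 0.333333.
Step 4: Exact two-sided p-value (enumerate n! = 720 permutations of y under H0): p = 0.469444.
Step 5: alpha = 0.1. fail to reject H0.

tau_b = 0.3333 (C=10, D=5), p = 0.469444, fail to reject H0.


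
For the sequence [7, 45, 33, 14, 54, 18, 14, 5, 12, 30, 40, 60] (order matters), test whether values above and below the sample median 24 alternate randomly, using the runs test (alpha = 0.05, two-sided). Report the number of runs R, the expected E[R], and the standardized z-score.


Step 1: Compute median = 24; label A = above, B = below.
Labels in order: BAABABBBBAAA  (n_A = 6, n_B = 6)
Step 2: Count runs R = 6.
Step 3: Under H0 (random ordering), E[R] = 2*n_A*n_B/(n_A+n_B) + 1 = 2*6*6/12 + 1 = 7.0000.
        Var[R] = 2*n_A*n_B*(2*n_A*n_B - n_A - n_B) / ((n_A+n_B)^2 * (n_A+n_B-1)) = 4320/1584 = 2.7273.
        SD[R] = 1.6514.
Step 4: Continuity-corrected z = (R + 0.5 - E[R]) / SD[R] = (6 + 0.5 - 7.0000) / 1.6514 = -0.3028.
Step 5: Two-sided p-value via normal approximation = 2*(1 - Phi(|z|)) = 0.762069.
Step 6: alpha = 0.05. fail to reject H0.

R = 6, z = -0.3028, p = 0.762069, fail to reject H0.


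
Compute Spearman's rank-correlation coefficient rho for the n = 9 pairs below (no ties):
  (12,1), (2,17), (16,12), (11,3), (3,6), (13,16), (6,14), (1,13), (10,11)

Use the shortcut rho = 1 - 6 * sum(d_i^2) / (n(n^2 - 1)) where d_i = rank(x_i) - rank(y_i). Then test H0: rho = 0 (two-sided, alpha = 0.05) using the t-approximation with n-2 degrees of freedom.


Step 1: Rank x and y separately (midranks; no ties here).
rank(x): 12->7, 2->2, 16->9, 11->6, 3->3, 13->8, 6->4, 1->1, 10->5
rank(y): 1->1, 17->9, 12->5, 3->2, 6->3, 16->8, 14->7, 13->6, 11->4
Step 2: d_i = R_x(i) - R_y(i); compute d_i^2.
  (7-1)^2=36, (2-9)^2=49, (9-5)^2=16, (6-2)^2=16, (3-3)^2=0, (8-8)^2=0, (4-7)^2=9, (1-6)^2=25, (5-4)^2=1
sum(d^2) = 152.
Step 3: rho = 1 - 6*152 / (9*(9^2 - 1)) = 1 - 912/720 = -0.266667.
Step 4: Under H0, t = rho * sqrt((n-2)/(1-rho^2)) = -0.7320 ~ t(7).
Step 5: Two-sided p-value from the t-distribution with 7 df = 0.487922.
Step 6: alpha = 0.05. fail to reject H0.

rho = -0.2667, p = 0.487922, fail to reject H0 at alpha = 0.05.


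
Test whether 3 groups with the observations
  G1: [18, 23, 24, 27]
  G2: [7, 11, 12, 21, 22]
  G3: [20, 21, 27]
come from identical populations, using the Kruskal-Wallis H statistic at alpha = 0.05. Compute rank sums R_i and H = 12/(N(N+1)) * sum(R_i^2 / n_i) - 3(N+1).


Step 1: Combine all N = 12 observations and assign midranks.
sorted (value, group, rank): (7,G2,1), (11,G2,2), (12,G2,3), (18,G1,4), (20,G3,5), (21,G2,6.5), (21,G3,6.5), (22,G2,8), (23,G1,9), (24,G1,10), (27,G1,11.5), (27,G3,11.5)
Step 2: Sum ranks within each group.
R_1 = 34.5 (n_1 = 4)
R_2 = 20.5 (n_2 = 5)
R_3 = 23 (n_3 = 3)
Step 3: H = 12/(N(N+1)) * sum(R_i^2/n_i) - 3(N+1)
     = 12/(12*13) * (34.5^2/4 + 20.5^2/5 + 23^2/3) - 3*13
     = 0.076923 * 557.946 - 39
     = 3.918910.
Step 4: Ties present; correction factor C = 1 - 12/(12^3 - 12) = 0.993007. Corrected H = 3.918910 / 0.993007 = 3.946508.
Step 5: Under H0, H ~ chi^2(2); p-value = 0.139004.
Step 6: alpha = 0.05. fail to reject H0.

H = 3.9465, df = 2, p = 0.139004, fail to reject H0.


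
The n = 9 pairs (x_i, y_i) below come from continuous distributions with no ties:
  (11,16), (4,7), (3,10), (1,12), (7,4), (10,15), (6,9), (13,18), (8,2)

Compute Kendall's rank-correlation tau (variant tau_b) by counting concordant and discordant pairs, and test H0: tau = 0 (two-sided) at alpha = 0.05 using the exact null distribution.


Step 1: Enumerate the 36 unordered pairs (i,j) with i<j and classify each by sign(x_j-x_i) * sign(y_j-y_i).
  (1,2):dx=-7,dy=-9->C; (1,3):dx=-8,dy=-6->C; (1,4):dx=-10,dy=-4->C; (1,5):dx=-4,dy=-12->C
  (1,6):dx=-1,dy=-1->C; (1,7):dx=-5,dy=-7->C; (1,8):dx=+2,dy=+2->C; (1,9):dx=-3,dy=-14->C
  (2,3):dx=-1,dy=+3->D; (2,4):dx=-3,dy=+5->D; (2,5):dx=+3,dy=-3->D; (2,6):dx=+6,dy=+8->C
  (2,7):dx=+2,dy=+2->C; (2,8):dx=+9,dy=+11->C; (2,9):dx=+4,dy=-5->D; (3,4):dx=-2,dy=+2->D
  (3,5):dx=+4,dy=-6->D; (3,6):dx=+7,dy=+5->C; (3,7):dx=+3,dy=-1->D; (3,8):dx=+10,dy=+8->C
  (3,9):dx=+5,dy=-8->D; (4,5):dx=+6,dy=-8->D; (4,6):dx=+9,dy=+3->C; (4,7):dx=+5,dy=-3->D
  (4,8):dx=+12,dy=+6->C; (4,9):dx=+7,dy=-10->D; (5,6):dx=+3,dy=+11->C; (5,7):dx=-1,dy=+5->D
  (5,8):dx=+6,dy=+14->C; (5,9):dx=+1,dy=-2->D; (6,7):dx=-4,dy=-6->C; (6,8):dx=+3,dy=+3->C
  (6,9):dx=-2,dy=-13->C; (7,8):dx=+7,dy=+9->C; (7,9):dx=+2,dy=-7->D; (8,9):dx=-5,dy=-16->C
Step 2: C = 22, D = 14, total pairs = 36.
Step 3: tau = (C - D)/(n(n-1)/2) = (22 - 14)/36 = 0.222222.
Step 4: Exact two-sided p-value (enumerate n! = 362880 permutations of y under H0): p = 0.476709.
Step 5: alpha = 0.05. fail to reject H0.

tau_b = 0.2222 (C=22, D=14), p = 0.476709, fail to reject H0.


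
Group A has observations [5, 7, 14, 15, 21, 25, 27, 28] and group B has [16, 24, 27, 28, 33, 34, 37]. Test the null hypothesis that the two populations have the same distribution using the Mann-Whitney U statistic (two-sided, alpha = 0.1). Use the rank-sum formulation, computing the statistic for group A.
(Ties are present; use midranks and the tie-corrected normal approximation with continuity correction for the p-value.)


Step 1: Combine and sort all 15 observations; assign midranks.
sorted (value, group): (5,X), (7,X), (14,X), (15,X), (16,Y), (21,X), (24,Y), (25,X), (27,X), (27,Y), (28,X), (28,Y), (33,Y), (34,Y), (37,Y)
ranks: 5->1, 7->2, 14->3, 15->4, 16->5, 21->6, 24->7, 25->8, 27->9.5, 27->9.5, 28->11.5, 28->11.5, 33->13, 34->14, 37->15
Step 2: Rank sum for X: R1 = 1 + 2 + 3 + 4 + 6 + 8 + 9.5 + 11.5 = 45.
Step 3: U_X = R1 - n1(n1+1)/2 = 45 - 8*9/2 = 45 - 36 = 9.
       U_Y = n1*n2 - U_X = 56 - 9 = 47.
Step 4: Ties are present, so use the tie-corrected normal approximation (with continuity correction) for the p-value.
Step 5: p-value = 0.031969; compare to alpha = 0.1. reject H0.

U_X = 9, p = 0.031969, reject H0 at alpha = 0.1.


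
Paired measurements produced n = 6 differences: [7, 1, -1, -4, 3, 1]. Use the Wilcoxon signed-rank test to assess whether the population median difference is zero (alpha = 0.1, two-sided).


Step 1: Drop any zero differences (none here) and take |d_i|.
|d| = [7, 1, 1, 4, 3, 1]
Step 2: Midrank |d_i| (ties get averaged ranks).
ranks: |7|->6, |1|->2, |1|->2, |4|->5, |3|->4, |1|->2
Step 3: Attach original signs; sum ranks with positive sign and with negative sign.
W+ = 6 + 2 + 4 + 2 = 14
W- = 2 + 5 = 7
(Check: W+ + W- = 21 should equal n(n+1)/2 = 21.)
Step 4: Test statistic W = min(W+, W-) = 7.
Step 5: Ties in |d|, so use the tie-corrected normal approximation.
        E[W] = n(n+1)/4 = 6*7/4 = 10.5.
        Tie groups: |d|=1 (t=3); sum(t^3 - t) = 24.
        Var[W] = n(n+1)(2n+1)/24 - sum(t^3-t)/48 = 546/24 - 24/48 = 22.25.
        z = (W - E[W]) / sqrt(Var[W]) = (7 - 10.5) / 4.7170 = -0.7420.
        Two-sided p = 2*Phi(z) = 0.458088.
Step 6: alpha = 0.1. fail to reject H0.

W+ = 14, W- = 7, W = min = 7, p = 0.458088, fail to reject H0.


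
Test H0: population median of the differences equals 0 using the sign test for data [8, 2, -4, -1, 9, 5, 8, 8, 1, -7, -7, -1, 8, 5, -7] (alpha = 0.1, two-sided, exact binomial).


Step 1: Discard zero differences. Original n = 15; n_eff = number of nonzero differences = 15.
Nonzero differences (with sign): +8, +2, -4, -1, +9, +5, +8, +8, +1, -7, -7, -1, +8, +5, -7
Step 2: Count signs: positive = 9, negative = 6.
Step 3: Under H0: P(positive) = 0.5, so the number of positives S ~ Bin(15, 0.5).
Step 4: Two-sided exact p-value = sum of Bin(15,0.5) probabilities at or below the observed probability = 0.607239.
Step 5: alpha = 0.1. fail to reject H0.

n_eff = 15, pos = 9, neg = 6, p = 0.607239, fail to reject H0.


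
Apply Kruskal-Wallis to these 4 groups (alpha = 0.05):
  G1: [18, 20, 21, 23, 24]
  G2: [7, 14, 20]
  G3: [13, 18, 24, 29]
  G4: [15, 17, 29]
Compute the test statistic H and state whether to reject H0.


Step 1: Combine all N = 15 observations and assign midranks.
sorted (value, group, rank): (7,G2,1), (13,G3,2), (14,G2,3), (15,G4,4), (17,G4,5), (18,G1,6.5), (18,G3,6.5), (20,G1,8.5), (20,G2,8.5), (21,G1,10), (23,G1,11), (24,G1,12.5), (24,G3,12.5), (29,G3,14.5), (29,G4,14.5)
Step 2: Sum ranks within each group.
R_1 = 48.5 (n_1 = 5)
R_2 = 12.5 (n_2 = 3)
R_3 = 35.5 (n_3 = 4)
R_4 = 23.5 (n_4 = 3)
Step 3: H = 12/(N(N+1)) * sum(R_i^2/n_i) - 3(N+1)
     = 12/(15*16) * (48.5^2/5 + 12.5^2/3 + 35.5^2/4 + 23.5^2/3) - 3*16
     = 0.050000 * 1021.68 - 48
     = 3.083958.
Step 4: Ties present; correction factor C = 1 - 24/(15^3 - 15) = 0.992857. Corrected H = 3.083958 / 0.992857 = 3.106145.
Step 5: Under H0, H ~ chi^2(3); p-value = 0.375547.
Step 6: alpha = 0.05. fail to reject H0.

H = 3.1061, df = 3, p = 0.375547, fail to reject H0.


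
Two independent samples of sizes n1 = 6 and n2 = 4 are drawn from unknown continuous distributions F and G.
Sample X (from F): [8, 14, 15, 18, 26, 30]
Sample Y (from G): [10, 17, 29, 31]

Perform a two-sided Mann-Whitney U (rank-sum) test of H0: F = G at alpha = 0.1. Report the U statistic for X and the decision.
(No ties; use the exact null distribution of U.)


Step 1: Combine and sort all 10 observations; assign midranks.
sorted (value, group): (8,X), (10,Y), (14,X), (15,X), (17,Y), (18,X), (26,X), (29,Y), (30,X), (31,Y)
ranks: 8->1, 10->2, 14->3, 15->4, 17->5, 18->6, 26->7, 29->8, 30->9, 31->10
Step 2: Rank sum for X: R1 = 1 + 3 + 4 + 6 + 7 + 9 = 30.
Step 3: U_X = R1 - n1(n1+1)/2 = 30 - 6*7/2 = 30 - 21 = 9.
       U_Y = n1*n2 - U_X = 24 - 9 = 15.
Step 4: No ties, so the exact null distribution of U (based on enumerating the C(10,6) = 210 equally likely rank assignments) gives the two-sided p-value.
Step 5: p-value = 0.609524; compare to alpha = 0.1. fail to reject H0.

U_X = 9, p = 0.609524, fail to reject H0 at alpha = 0.1.


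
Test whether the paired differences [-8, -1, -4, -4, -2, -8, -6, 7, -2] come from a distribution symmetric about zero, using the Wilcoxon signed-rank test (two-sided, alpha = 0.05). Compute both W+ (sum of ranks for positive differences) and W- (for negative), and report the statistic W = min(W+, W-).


Step 1: Drop any zero differences (none here) and take |d_i|.
|d| = [8, 1, 4, 4, 2, 8, 6, 7, 2]
Step 2: Midrank |d_i| (ties get averaged ranks).
ranks: |8|->8.5, |1|->1, |4|->4.5, |4|->4.5, |2|->2.5, |8|->8.5, |6|->6, |7|->7, |2|->2.5
Step 3: Attach original signs; sum ranks with positive sign and with negative sign.
W+ = 7 = 7
W- = 8.5 + 1 + 4.5 + 4.5 + 2.5 + 8.5 + 6 + 2.5 = 38
(Check: W+ + W- = 45 should equal n(n+1)/2 = 45.)
Step 4: Test statistic W = min(W+, W-) = 7.
Step 5: Ties in |d|, so use the tie-corrected normal approximation.
        E[W] = n(n+1)/4 = 9*10/4 = 22.5.
        Tie groups: |d|=2 (t=2), |d|=4 (t=2), |d|=8 (t=2); sum(t^3 - t) = 18.
        Var[W] = n(n+1)(2n+1)/24 - sum(t^3-t)/48 = 1710/24 - 18/48 = 70.875.
        z = (W - E[W]) / sqrt(Var[W]) = (7 - 22.5) / 8.4187 = -1.8411.
        Two-sided p = 2*Phi(z) = 0.065602.
Step 6: alpha = 0.05. fail to reject H0.

W+ = 7, W- = 38, W = min = 7, p = 0.065602, fail to reject H0.


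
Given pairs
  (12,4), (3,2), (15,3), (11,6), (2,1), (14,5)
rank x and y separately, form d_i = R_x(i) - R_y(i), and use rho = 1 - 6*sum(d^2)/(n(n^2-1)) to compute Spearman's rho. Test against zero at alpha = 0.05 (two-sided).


Step 1: Rank x and y separately (midranks; no ties here).
rank(x): 12->4, 3->2, 15->6, 11->3, 2->1, 14->5
rank(y): 4->4, 2->2, 3->3, 6->6, 1->1, 5->5
Step 2: d_i = R_x(i) - R_y(i); compute d_i^2.
  (4-4)^2=0, (2-2)^2=0, (6-3)^2=9, (3-6)^2=9, (1-1)^2=0, (5-5)^2=0
sum(d^2) = 18.
Step 3: rho = 1 - 6*18 / (6*(6^2 - 1)) = 1 - 108/210 = 0.485714.
Step 4: Under H0, t = rho * sqrt((n-2)/(1-rho^2)) = 1.1113 ~ t(4).
Step 5: Two-sided p-value from the t-distribution with 4 df = 0.328723.
Step 6: alpha = 0.05. fail to reject H0.

rho = 0.4857, p = 0.328723, fail to reject H0 at alpha = 0.05.


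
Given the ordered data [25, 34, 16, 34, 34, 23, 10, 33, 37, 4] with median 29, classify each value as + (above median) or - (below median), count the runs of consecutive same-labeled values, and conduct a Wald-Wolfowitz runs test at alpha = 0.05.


Step 1: Compute median = 29; label A = above, B = below.
Labels in order: BABAABBAAB  (n_A = 5, n_B = 5)
Step 2: Count runs R = 7.
Step 3: Under H0 (random ordering), E[R] = 2*n_A*n_B/(n_A+n_B) + 1 = 2*5*5/10 + 1 = 6.0000.
        Var[R] = 2*n_A*n_B*(2*n_A*n_B - n_A - n_B) / ((n_A+n_B)^2 * (n_A+n_B-1)) = 2000/900 = 2.2222.
        SD[R] = 1.4907.
Step 4: Continuity-corrected z = (R - 0.5 - E[R]) / SD[R] = (7 - 0.5 - 6.0000) / 1.4907 = 0.3354.
Step 5: Two-sided p-value via normal approximation = 2*(1 - Phi(|z|)) = 0.737316.
Step 6: alpha = 0.05. fail to reject H0.

R = 7, z = 0.3354, p = 0.737316, fail to reject H0.


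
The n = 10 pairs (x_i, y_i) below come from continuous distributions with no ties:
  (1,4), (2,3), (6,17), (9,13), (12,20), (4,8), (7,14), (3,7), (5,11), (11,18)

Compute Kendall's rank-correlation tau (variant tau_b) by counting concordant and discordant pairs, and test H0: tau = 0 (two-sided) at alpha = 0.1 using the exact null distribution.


Step 1: Enumerate the 45 unordered pairs (i,j) with i<j and classify each by sign(x_j-x_i) * sign(y_j-y_i).
  (1,2):dx=+1,dy=-1->D; (1,3):dx=+5,dy=+13->C; (1,4):dx=+8,dy=+9->C; (1,5):dx=+11,dy=+16->C
  (1,6):dx=+3,dy=+4->C; (1,7):dx=+6,dy=+10->C; (1,8):dx=+2,dy=+3->C; (1,9):dx=+4,dy=+7->C
  (1,10):dx=+10,dy=+14->C; (2,3):dx=+4,dy=+14->C; (2,4):dx=+7,dy=+10->C; (2,5):dx=+10,dy=+17->C
  (2,6):dx=+2,dy=+5->C; (2,7):dx=+5,dy=+11->C; (2,8):dx=+1,dy=+4->C; (2,9):dx=+3,dy=+8->C
  (2,10):dx=+9,dy=+15->C; (3,4):dx=+3,dy=-4->D; (3,5):dx=+6,dy=+3->C; (3,6):dx=-2,dy=-9->C
  (3,7):dx=+1,dy=-3->D; (3,8):dx=-3,dy=-10->C; (3,9):dx=-1,dy=-6->C; (3,10):dx=+5,dy=+1->C
  (4,5):dx=+3,dy=+7->C; (4,6):dx=-5,dy=-5->C; (4,7):dx=-2,dy=+1->D; (4,8):dx=-6,dy=-6->C
  (4,9):dx=-4,dy=-2->C; (4,10):dx=+2,dy=+5->C; (5,6):dx=-8,dy=-12->C; (5,7):dx=-5,dy=-6->C
  (5,8):dx=-9,dy=-13->C; (5,9):dx=-7,dy=-9->C; (5,10):dx=-1,dy=-2->C; (6,7):dx=+3,dy=+6->C
  (6,8):dx=-1,dy=-1->C; (6,9):dx=+1,dy=+3->C; (6,10):dx=+7,dy=+10->C; (7,8):dx=-4,dy=-7->C
  (7,9):dx=-2,dy=-3->C; (7,10):dx=+4,dy=+4->C; (8,9):dx=+2,dy=+4->C; (8,10):dx=+8,dy=+11->C
  (9,10):dx=+6,dy=+7->C
Step 2: C = 41, D = 4, total pairs = 45.
Step 3: tau = (C - D)/(n(n-1)/2) = (41 - 4)/45 = 0.822222.
Step 4: Exact two-sided p-value (enumerate n! = 3628800 permutations of y under H0): p = 0.000358.
Step 5: alpha = 0.1. reject H0.

tau_b = 0.8222 (C=41, D=4), p = 0.000358, reject H0.


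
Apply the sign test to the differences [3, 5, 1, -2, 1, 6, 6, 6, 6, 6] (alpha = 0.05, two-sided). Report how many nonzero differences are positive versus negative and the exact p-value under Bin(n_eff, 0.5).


Step 1: Discard zero differences. Original n = 10; n_eff = number of nonzero differences = 10.
Nonzero differences (with sign): +3, +5, +1, -2, +1, +6, +6, +6, +6, +6
Step 2: Count signs: positive = 9, negative = 1.
Step 3: Under H0: P(positive) = 0.5, so the number of positives S ~ Bin(10, 0.5).
Step 4: Two-sided exact p-value = sum of Bin(10,0.5) probabilities at or below the observed probability = 0.021484.
Step 5: alpha = 0.05. reject H0.

n_eff = 10, pos = 9, neg = 1, p = 0.021484, reject H0.


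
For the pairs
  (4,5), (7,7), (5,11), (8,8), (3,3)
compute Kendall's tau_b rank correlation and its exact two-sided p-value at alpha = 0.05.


Step 1: Enumerate the 10 unordered pairs (i,j) with i<j and classify each by sign(x_j-x_i) * sign(y_j-y_i).
  (1,2):dx=+3,dy=+2->C; (1,3):dx=+1,dy=+6->C; (1,4):dx=+4,dy=+3->C; (1,5):dx=-1,dy=-2->C
  (2,3):dx=-2,dy=+4->D; (2,4):dx=+1,dy=+1->C; (2,5):dx=-4,dy=-4->C; (3,4):dx=+3,dy=-3->D
  (3,5):dx=-2,dy=-8->C; (4,5):dx=-5,dy=-5->C
Step 2: C = 8, D = 2, total pairs = 10.
Step 3: tau = (C - D)/(n(n-1)/2) = (8 - 2)/10 = 0.600000.
Step 4: Exact two-sided p-value (enumerate n! = 120 permutations of y under H0): p = 0.233333.
Step 5: alpha = 0.05. fail to reject H0.

tau_b = 0.6000 (C=8, D=2), p = 0.233333, fail to reject H0.


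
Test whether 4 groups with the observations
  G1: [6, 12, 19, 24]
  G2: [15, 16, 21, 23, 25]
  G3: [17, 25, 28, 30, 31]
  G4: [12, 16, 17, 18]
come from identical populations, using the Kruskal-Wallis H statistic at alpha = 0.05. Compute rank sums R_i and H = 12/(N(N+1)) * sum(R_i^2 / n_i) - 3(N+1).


Step 1: Combine all N = 18 observations and assign midranks.
sorted (value, group, rank): (6,G1,1), (12,G1,2.5), (12,G4,2.5), (15,G2,4), (16,G2,5.5), (16,G4,5.5), (17,G3,7.5), (17,G4,7.5), (18,G4,9), (19,G1,10), (21,G2,11), (23,G2,12), (24,G1,13), (25,G2,14.5), (25,G3,14.5), (28,G3,16), (30,G3,17), (31,G3,18)
Step 2: Sum ranks within each group.
R_1 = 26.5 (n_1 = 4)
R_2 = 47 (n_2 = 5)
R_3 = 73 (n_3 = 5)
R_4 = 24.5 (n_4 = 4)
Step 3: H = 12/(N(N+1)) * sum(R_i^2/n_i) - 3(N+1)
     = 12/(18*19) * (26.5^2/4 + 47^2/5 + 73^2/5 + 24.5^2/4) - 3*19
     = 0.035088 * 1833.22 - 57
     = 7.323684.
Step 4: Ties present; correction factor C = 1 - 24/(18^3 - 18) = 0.995872. Corrected H = 7.323684 / 0.995872 = 7.354041.
Step 5: Under H0, H ~ chi^2(3); p-value = 0.061430.
Step 6: alpha = 0.05. fail to reject H0.

H = 7.3540, df = 3, p = 0.061430, fail to reject H0.


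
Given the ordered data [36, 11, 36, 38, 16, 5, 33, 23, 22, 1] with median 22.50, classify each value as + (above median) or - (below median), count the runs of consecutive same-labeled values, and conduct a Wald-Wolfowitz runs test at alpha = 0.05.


Step 1: Compute median = 22.50; label A = above, B = below.
Labels in order: ABAABBAABB  (n_A = 5, n_B = 5)
Step 2: Count runs R = 6.
Step 3: Under H0 (random ordering), E[R] = 2*n_A*n_B/(n_A+n_B) + 1 = 2*5*5/10 + 1 = 6.0000.
        Var[R] = 2*n_A*n_B*(2*n_A*n_B - n_A - n_B) / ((n_A+n_B)^2 * (n_A+n_B-1)) = 2000/900 = 2.2222.
        SD[R] = 1.4907.
Step 4: R = E[R], so z = 0 with no continuity correction.
Step 5: Two-sided p-value via normal approximation = 2*(1 - Phi(|z|)) = 1.000000.
Step 6: alpha = 0.05. fail to reject H0.

R = 6, z = 0.0000, p = 1.000000, fail to reject H0.


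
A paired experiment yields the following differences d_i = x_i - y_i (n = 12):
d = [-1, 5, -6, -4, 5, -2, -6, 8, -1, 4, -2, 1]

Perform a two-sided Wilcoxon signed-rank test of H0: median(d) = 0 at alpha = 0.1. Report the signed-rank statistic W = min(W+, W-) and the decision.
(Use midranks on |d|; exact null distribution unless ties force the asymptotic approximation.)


Step 1: Drop any zero differences (none here) and take |d_i|.
|d| = [1, 5, 6, 4, 5, 2, 6, 8, 1, 4, 2, 1]
Step 2: Midrank |d_i| (ties get averaged ranks).
ranks: |1|->2, |5|->8.5, |6|->10.5, |4|->6.5, |5|->8.5, |2|->4.5, |6|->10.5, |8|->12, |1|->2, |4|->6.5, |2|->4.5, |1|->2
Step 3: Attach original signs; sum ranks with positive sign and with negative sign.
W+ = 8.5 + 8.5 + 12 + 6.5 + 2 = 37.5
W- = 2 + 10.5 + 6.5 + 4.5 + 10.5 + 2 + 4.5 = 40.5
(Check: W+ + W- = 78 should equal n(n+1)/2 = 78.)
Step 4: Test statistic W = min(W+, W-) = 37.5.
Step 5: Ties in |d|, so use the tie-corrected normal approximation.
        E[W] = n(n+1)/4 = 12*13/4 = 39.
        Tie groups: |d|=1 (t=3), |d|=2 (t=2), |d|=4 (t=2), |d|=5 (t=2), |d|=6 (t=2); sum(t^3 - t) = 48.
        Var[W] = n(n+1)(2n+1)/24 - sum(t^3-t)/48 = 3900/24 - 48/48 = 161.5.
        z = (W - E[W]) / sqrt(Var[W]) = (37.5 - 39) / 12.7083 = -0.1180.
        Two-sided p = 2*Phi(z) = 0.906041.
Step 6: alpha = 0.1. fail to reject H0.

W+ = 37.5, W- = 40.5, W = min = 37.5, p = 0.906041, fail to reject H0.


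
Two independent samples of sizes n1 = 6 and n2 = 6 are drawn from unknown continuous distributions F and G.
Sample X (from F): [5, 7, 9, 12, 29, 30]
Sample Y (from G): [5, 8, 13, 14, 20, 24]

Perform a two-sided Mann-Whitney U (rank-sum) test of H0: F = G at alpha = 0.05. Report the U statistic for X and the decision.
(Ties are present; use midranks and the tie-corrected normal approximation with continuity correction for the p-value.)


Step 1: Combine and sort all 12 observations; assign midranks.
sorted (value, group): (5,X), (5,Y), (7,X), (8,Y), (9,X), (12,X), (13,Y), (14,Y), (20,Y), (24,Y), (29,X), (30,X)
ranks: 5->1.5, 5->1.5, 7->3, 8->4, 9->5, 12->6, 13->7, 14->8, 20->9, 24->10, 29->11, 30->12
Step 2: Rank sum for X: R1 = 1.5 + 3 + 5 + 6 + 11 + 12 = 38.5.
Step 3: U_X = R1 - n1(n1+1)/2 = 38.5 - 6*7/2 = 38.5 - 21 = 17.5.
       U_Y = n1*n2 - U_X = 36 - 17.5 = 18.5.
Step 4: Ties are present, so use the tie-corrected normal approximation (with continuity correction) for the p-value.
Step 5: p-value = 1.000000; compare to alpha = 0.05. fail to reject H0.

U_X = 17.5, p = 1.000000, fail to reject H0 at alpha = 0.05.


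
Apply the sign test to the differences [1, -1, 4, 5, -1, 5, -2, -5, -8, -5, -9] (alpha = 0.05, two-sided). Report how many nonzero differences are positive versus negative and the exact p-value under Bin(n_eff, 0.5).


Step 1: Discard zero differences. Original n = 11; n_eff = number of nonzero differences = 11.
Nonzero differences (with sign): +1, -1, +4, +5, -1, +5, -2, -5, -8, -5, -9
Step 2: Count signs: positive = 4, negative = 7.
Step 3: Under H0: P(positive) = 0.5, so the number of positives S ~ Bin(11, 0.5).
Step 4: Two-sided exact p-value = sum of Bin(11,0.5) probabilities at or below the observed probability = 0.548828.
Step 5: alpha = 0.05. fail to reject H0.

n_eff = 11, pos = 4, neg = 7, p = 0.548828, fail to reject H0.


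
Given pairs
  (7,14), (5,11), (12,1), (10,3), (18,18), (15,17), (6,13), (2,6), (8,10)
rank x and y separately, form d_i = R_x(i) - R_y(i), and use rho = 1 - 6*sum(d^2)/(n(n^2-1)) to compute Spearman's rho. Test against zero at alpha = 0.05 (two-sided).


Step 1: Rank x and y separately (midranks; no ties here).
rank(x): 7->4, 5->2, 12->7, 10->6, 18->9, 15->8, 6->3, 2->1, 8->5
rank(y): 14->7, 11->5, 1->1, 3->2, 18->9, 17->8, 13->6, 6->3, 10->4
Step 2: d_i = R_x(i) - R_y(i); compute d_i^2.
  (4-7)^2=9, (2-5)^2=9, (7-1)^2=36, (6-2)^2=16, (9-9)^2=0, (8-8)^2=0, (3-6)^2=9, (1-3)^2=4, (5-4)^2=1
sum(d^2) = 84.
Step 3: rho = 1 - 6*84 / (9*(9^2 - 1)) = 1 - 504/720 = 0.300000.
Step 4: Under H0, t = rho * sqrt((n-2)/(1-rho^2)) = 0.8321 ~ t(7).
Step 5: Two-sided p-value from the t-distribution with 7 df = 0.432845.
Step 6: alpha = 0.05. fail to reject H0.

rho = 0.3000, p = 0.432845, fail to reject H0 at alpha = 0.05.


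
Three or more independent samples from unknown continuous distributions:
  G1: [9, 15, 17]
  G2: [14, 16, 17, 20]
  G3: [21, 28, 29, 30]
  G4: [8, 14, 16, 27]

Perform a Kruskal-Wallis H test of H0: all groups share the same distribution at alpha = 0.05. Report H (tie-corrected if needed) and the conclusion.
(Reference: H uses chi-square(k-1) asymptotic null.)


Step 1: Combine all N = 15 observations and assign midranks.
sorted (value, group, rank): (8,G4,1), (9,G1,2), (14,G2,3.5), (14,G4,3.5), (15,G1,5), (16,G2,6.5), (16,G4,6.5), (17,G1,8.5), (17,G2,8.5), (20,G2,10), (21,G3,11), (27,G4,12), (28,G3,13), (29,G3,14), (30,G3,15)
Step 2: Sum ranks within each group.
R_1 = 15.5 (n_1 = 3)
R_2 = 28.5 (n_2 = 4)
R_3 = 53 (n_3 = 4)
R_4 = 23 (n_4 = 4)
Step 3: H = 12/(N(N+1)) * sum(R_i^2/n_i) - 3(N+1)
     = 12/(15*16) * (15.5^2/3 + 28.5^2/4 + 53^2/4 + 23^2/4) - 3*16
     = 0.050000 * 1117.65 - 48
     = 7.882292.
Step 4: Ties present; correction factor C = 1 - 18/(15^3 - 15) = 0.994643. Corrected H = 7.882292 / 0.994643 = 7.924746.
Step 5: Under H0, H ~ chi^2(3); p-value = 0.047593.
Step 6: alpha = 0.05. reject H0.

H = 7.9247, df = 3, p = 0.047593, reject H0.


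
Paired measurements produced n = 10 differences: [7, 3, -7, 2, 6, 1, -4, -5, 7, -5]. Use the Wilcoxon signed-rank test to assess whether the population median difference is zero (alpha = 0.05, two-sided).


Step 1: Drop any zero differences (none here) and take |d_i|.
|d| = [7, 3, 7, 2, 6, 1, 4, 5, 7, 5]
Step 2: Midrank |d_i| (ties get averaged ranks).
ranks: |7|->9, |3|->3, |7|->9, |2|->2, |6|->7, |1|->1, |4|->4, |5|->5.5, |7|->9, |5|->5.5
Step 3: Attach original signs; sum ranks with positive sign and with negative sign.
W+ = 9 + 3 + 2 + 7 + 1 + 9 = 31
W- = 9 + 4 + 5.5 + 5.5 = 24
(Check: W+ + W- = 55 should equal n(n+1)/2 = 55.)
Step 4: Test statistic W = min(W+, W-) = 24.
Step 5: Ties in |d|, so use the tie-corrected normal approximation.
        E[W] = n(n+1)/4 = 10*11/4 = 27.5.
        Tie groups: |d|=5 (t=2), |d|=7 (t=3); sum(t^3 - t) = 30.
        Var[W] = n(n+1)(2n+1)/24 - sum(t^3-t)/48 = 2310/24 - 30/48 = 95.625.
        z = (W - E[W]) / sqrt(Var[W]) = (24 - 27.5) / 9.7788 = -0.3579.
        Two-sided p = 2*Phi(z) = 0.720405.
Step 6: alpha = 0.05. fail to reject H0.

W+ = 31, W- = 24, W = min = 24, p = 0.720405, fail to reject H0.


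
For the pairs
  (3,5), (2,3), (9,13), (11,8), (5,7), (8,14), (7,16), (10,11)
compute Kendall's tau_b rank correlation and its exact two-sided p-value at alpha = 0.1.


Step 1: Enumerate the 28 unordered pairs (i,j) with i<j and classify each by sign(x_j-x_i) * sign(y_j-y_i).
  (1,2):dx=-1,dy=-2->C; (1,3):dx=+6,dy=+8->C; (1,4):dx=+8,dy=+3->C; (1,5):dx=+2,dy=+2->C
  (1,6):dx=+5,dy=+9->C; (1,7):dx=+4,dy=+11->C; (1,8):dx=+7,dy=+6->C; (2,3):dx=+7,dy=+10->C
  (2,4):dx=+9,dy=+5->C; (2,5):dx=+3,dy=+4->C; (2,6):dx=+6,dy=+11->C; (2,7):dx=+5,dy=+13->C
  (2,8):dx=+8,dy=+8->C; (3,4):dx=+2,dy=-5->D; (3,5):dx=-4,dy=-6->C; (3,6):dx=-1,dy=+1->D
  (3,7):dx=-2,dy=+3->D; (3,8):dx=+1,dy=-2->D; (4,5):dx=-6,dy=-1->C; (4,6):dx=-3,dy=+6->D
  (4,7):dx=-4,dy=+8->D; (4,8):dx=-1,dy=+3->D; (5,6):dx=+3,dy=+7->C; (5,7):dx=+2,dy=+9->C
  (5,8):dx=+5,dy=+4->C; (6,7):dx=-1,dy=+2->D; (6,8):dx=+2,dy=-3->D; (7,8):dx=+3,dy=-5->D
Step 2: C = 18, D = 10, total pairs = 28.
Step 3: tau = (C - D)/(n(n-1)/2) = (18 - 10)/28 = 0.285714.
Step 4: Exact two-sided p-value (enumerate n! = 40320 permutations of y under H0): p = 0.398760.
Step 5: alpha = 0.1. fail to reject H0.

tau_b = 0.2857 (C=18, D=10), p = 0.398760, fail to reject H0.


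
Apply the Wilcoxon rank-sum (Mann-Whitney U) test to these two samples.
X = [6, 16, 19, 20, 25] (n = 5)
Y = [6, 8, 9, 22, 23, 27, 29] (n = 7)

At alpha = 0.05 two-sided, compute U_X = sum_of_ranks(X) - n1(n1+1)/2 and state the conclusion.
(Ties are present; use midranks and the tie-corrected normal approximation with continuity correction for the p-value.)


Step 1: Combine and sort all 12 observations; assign midranks.
sorted (value, group): (6,X), (6,Y), (8,Y), (9,Y), (16,X), (19,X), (20,X), (22,Y), (23,Y), (25,X), (27,Y), (29,Y)
ranks: 6->1.5, 6->1.5, 8->3, 9->4, 16->5, 19->6, 20->7, 22->8, 23->9, 25->10, 27->11, 29->12
Step 2: Rank sum for X: R1 = 1.5 + 5 + 6 + 7 + 10 = 29.5.
Step 3: U_X = R1 - n1(n1+1)/2 = 29.5 - 5*6/2 = 29.5 - 15 = 14.5.
       U_Y = n1*n2 - U_X = 35 - 14.5 = 20.5.
Step 4: Ties are present, so use the tie-corrected normal approximation (with continuity correction) for the p-value.
Step 5: p-value = 0.684221; compare to alpha = 0.05. fail to reject H0.

U_X = 14.5, p = 0.684221, fail to reject H0 at alpha = 0.05.


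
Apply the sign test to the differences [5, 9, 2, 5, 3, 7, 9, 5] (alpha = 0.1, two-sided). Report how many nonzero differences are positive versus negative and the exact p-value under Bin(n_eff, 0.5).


Step 1: Discard zero differences. Original n = 8; n_eff = number of nonzero differences = 8.
Nonzero differences (with sign): +5, +9, +2, +5, +3, +7, +9, +5
Step 2: Count signs: positive = 8, negative = 0.
Step 3: Under H0: P(positive) = 0.5, so the number of positives S ~ Bin(8, 0.5).
Step 4: Two-sided exact p-value = sum of Bin(8,0.5) probabilities at or below the observed probability = 0.007812.
Step 5: alpha = 0.1. reject H0.

n_eff = 8, pos = 8, neg = 0, p = 0.007812, reject H0.


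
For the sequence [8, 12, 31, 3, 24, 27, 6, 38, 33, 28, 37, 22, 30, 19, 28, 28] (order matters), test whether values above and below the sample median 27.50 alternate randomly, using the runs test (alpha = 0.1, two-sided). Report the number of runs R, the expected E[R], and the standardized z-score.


Step 1: Compute median = 27.50; label A = above, B = below.
Labels in order: BBABBBBAAAABABAA  (n_A = 8, n_B = 8)
Step 2: Count runs R = 8.
Step 3: Under H0 (random ordering), E[R] = 2*n_A*n_B/(n_A+n_B) + 1 = 2*8*8/16 + 1 = 9.0000.
        Var[R] = 2*n_A*n_B*(2*n_A*n_B - n_A - n_B) / ((n_A+n_B)^2 * (n_A+n_B-1)) = 14336/3840 = 3.7333.
        SD[R] = 1.9322.
Step 4: Continuity-corrected z = (R + 0.5 - E[R]) / SD[R] = (8 + 0.5 - 9.0000) / 1.9322 = -0.2588.
Step 5: Two-sided p-value via normal approximation = 2*(1 - Phi(|z|)) = 0.795809.
Step 6: alpha = 0.1. fail to reject H0.

R = 8, z = -0.2588, p = 0.795809, fail to reject H0.


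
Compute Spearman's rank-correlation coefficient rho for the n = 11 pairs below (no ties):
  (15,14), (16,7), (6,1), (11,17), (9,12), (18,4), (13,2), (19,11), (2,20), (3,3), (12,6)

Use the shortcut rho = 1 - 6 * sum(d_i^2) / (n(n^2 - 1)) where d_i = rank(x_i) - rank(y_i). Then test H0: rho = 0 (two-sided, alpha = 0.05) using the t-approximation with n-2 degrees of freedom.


Step 1: Rank x and y separately (midranks; no ties here).
rank(x): 15->8, 16->9, 6->3, 11->5, 9->4, 18->10, 13->7, 19->11, 2->1, 3->2, 12->6
rank(y): 14->9, 7->6, 1->1, 17->10, 12->8, 4->4, 2->2, 11->7, 20->11, 3->3, 6->5
Step 2: d_i = R_x(i) - R_y(i); compute d_i^2.
  (8-9)^2=1, (9-6)^2=9, (3-1)^2=4, (5-10)^2=25, (4-8)^2=16, (10-4)^2=36, (7-2)^2=25, (11-7)^2=16, (1-11)^2=100, (2-3)^2=1, (6-5)^2=1
sum(d^2) = 234.
Step 3: rho = 1 - 6*234 / (11*(11^2 - 1)) = 1 - 1404/1320 = -0.063636.
Step 4: Under H0, t = rho * sqrt((n-2)/(1-rho^2)) = -0.1913 ~ t(9).
Step 5: Two-sided p-value from the t-distribution with 9 df = 0.852539.
Step 6: alpha = 0.05. fail to reject H0.

rho = -0.0636, p = 0.852539, fail to reject H0 at alpha = 0.05.


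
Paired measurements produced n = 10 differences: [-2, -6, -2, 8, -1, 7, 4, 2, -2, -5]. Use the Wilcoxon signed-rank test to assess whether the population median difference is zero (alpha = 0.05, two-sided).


Step 1: Drop any zero differences (none here) and take |d_i|.
|d| = [2, 6, 2, 8, 1, 7, 4, 2, 2, 5]
Step 2: Midrank |d_i| (ties get averaged ranks).
ranks: |2|->3.5, |6|->8, |2|->3.5, |8|->10, |1|->1, |7|->9, |4|->6, |2|->3.5, |2|->3.5, |5|->7
Step 3: Attach original signs; sum ranks with positive sign and with negative sign.
W+ = 10 + 9 + 6 + 3.5 = 28.5
W- = 3.5 + 8 + 3.5 + 1 + 3.5 + 7 = 26.5
(Check: W+ + W- = 55 should equal n(n+1)/2 = 55.)
Step 4: Test statistic W = min(W+, W-) = 26.5.
Step 5: Ties in |d|, so use the tie-corrected normal approximation.
        E[W] = n(n+1)/4 = 10*11/4 = 27.5.
        Tie groups: |d|=2 (t=4); sum(t^3 - t) = 60.
        Var[W] = n(n+1)(2n+1)/24 - sum(t^3-t)/48 = 2310/24 - 60/48 = 95.
        z = (W - E[W]) / sqrt(Var[W]) = (26.5 - 27.5) / 9.7468 = -0.1026.
        Two-sided p = 2*Phi(z) = 0.918282.
Step 6: alpha = 0.05. fail to reject H0.

W+ = 28.5, W- = 26.5, W = min = 26.5, p = 0.918282, fail to reject H0.


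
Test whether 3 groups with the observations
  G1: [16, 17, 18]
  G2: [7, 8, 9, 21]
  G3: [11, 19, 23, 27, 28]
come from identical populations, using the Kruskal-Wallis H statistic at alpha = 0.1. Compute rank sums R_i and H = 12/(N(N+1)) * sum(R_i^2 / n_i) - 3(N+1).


Step 1: Combine all N = 12 observations and assign midranks.
sorted (value, group, rank): (7,G2,1), (8,G2,2), (9,G2,3), (11,G3,4), (16,G1,5), (17,G1,6), (18,G1,7), (19,G3,8), (21,G2,9), (23,G3,10), (27,G3,11), (28,G3,12)
Step 2: Sum ranks within each group.
R_1 = 18 (n_1 = 3)
R_2 = 15 (n_2 = 4)
R_3 = 45 (n_3 = 5)
Step 3: H = 12/(N(N+1)) * sum(R_i^2/n_i) - 3(N+1)
     = 12/(12*13) * (18^2/3 + 15^2/4 + 45^2/5) - 3*13
     = 0.076923 * 569.25 - 39
     = 4.788462.
Step 4: No ties, so H is used without correction.
Step 5: Under H0, H ~ chi^2(2); p-value = 0.091243.
Step 6: alpha = 0.1. reject H0.

H = 4.7885, df = 2, p = 0.091243, reject H0.


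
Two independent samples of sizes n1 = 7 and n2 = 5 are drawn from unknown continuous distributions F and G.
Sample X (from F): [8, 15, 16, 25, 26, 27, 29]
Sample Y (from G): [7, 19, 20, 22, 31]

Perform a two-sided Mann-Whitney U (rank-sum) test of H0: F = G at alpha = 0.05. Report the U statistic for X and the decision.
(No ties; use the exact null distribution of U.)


Step 1: Combine and sort all 12 observations; assign midranks.
sorted (value, group): (7,Y), (8,X), (15,X), (16,X), (19,Y), (20,Y), (22,Y), (25,X), (26,X), (27,X), (29,X), (31,Y)
ranks: 7->1, 8->2, 15->3, 16->4, 19->5, 20->6, 22->7, 25->8, 26->9, 27->10, 29->11, 31->12
Step 2: Rank sum for X: R1 = 2 + 3 + 4 + 8 + 9 + 10 + 11 = 47.
Step 3: U_X = R1 - n1(n1+1)/2 = 47 - 7*8/2 = 47 - 28 = 19.
       U_Y = n1*n2 - U_X = 35 - 19 = 16.
Step 4: No ties, so the exact null distribution of U (based on enumerating the C(12,7) = 792 equally likely rank assignments) gives the two-sided p-value.
Step 5: p-value = 0.876263; compare to alpha = 0.05. fail to reject H0.

U_X = 19, p = 0.876263, fail to reject H0 at alpha = 0.05.


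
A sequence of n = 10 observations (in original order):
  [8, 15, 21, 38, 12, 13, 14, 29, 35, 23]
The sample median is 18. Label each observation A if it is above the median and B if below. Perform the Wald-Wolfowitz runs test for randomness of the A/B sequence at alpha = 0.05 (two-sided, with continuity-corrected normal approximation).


Step 1: Compute median = 18; label A = above, B = below.
Labels in order: BBAABBBAAA  (n_A = 5, n_B = 5)
Step 2: Count runs R = 4.
Step 3: Under H0 (random ordering), E[R] = 2*n_A*n_B/(n_A+n_B) + 1 = 2*5*5/10 + 1 = 6.0000.
        Var[R] = 2*n_A*n_B*(2*n_A*n_B - n_A - n_B) / ((n_A+n_B)^2 * (n_A+n_B-1)) = 2000/900 = 2.2222.
        SD[R] = 1.4907.
Step 4: Continuity-corrected z = (R + 0.5 - E[R]) / SD[R] = (4 + 0.5 - 6.0000) / 1.4907 = -1.0062.
Step 5: Two-sided p-value via normal approximation = 2*(1 - Phi(|z|)) = 0.314305.
Step 6: alpha = 0.05. fail to reject H0.

R = 4, z = -1.0062, p = 0.314305, fail to reject H0.


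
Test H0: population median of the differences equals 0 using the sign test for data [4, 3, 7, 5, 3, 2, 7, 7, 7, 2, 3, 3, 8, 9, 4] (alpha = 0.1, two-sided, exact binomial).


Step 1: Discard zero differences. Original n = 15; n_eff = number of nonzero differences = 15.
Nonzero differences (with sign): +4, +3, +7, +5, +3, +2, +7, +7, +7, +2, +3, +3, +8, +9, +4
Step 2: Count signs: positive = 15, negative = 0.
Step 3: Under H0: P(positive) = 0.5, so the number of positives S ~ Bin(15, 0.5).
Step 4: Two-sided exact p-value = sum of Bin(15,0.5) probabilities at or below the observed probability = 0.000061.
Step 5: alpha = 0.1. reject H0.

n_eff = 15, pos = 15, neg = 0, p = 0.000061, reject H0.


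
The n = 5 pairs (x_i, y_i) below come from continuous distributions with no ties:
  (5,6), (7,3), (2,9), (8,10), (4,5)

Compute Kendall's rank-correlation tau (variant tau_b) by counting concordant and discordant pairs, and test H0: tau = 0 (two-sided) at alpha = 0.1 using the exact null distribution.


Step 1: Enumerate the 10 unordered pairs (i,j) with i<j and classify each by sign(x_j-x_i) * sign(y_j-y_i).
  (1,2):dx=+2,dy=-3->D; (1,3):dx=-3,dy=+3->D; (1,4):dx=+3,dy=+4->C; (1,5):dx=-1,dy=-1->C
  (2,3):dx=-5,dy=+6->D; (2,4):dx=+1,dy=+7->C; (2,5):dx=-3,dy=+2->D; (3,4):dx=+6,dy=+1->C
  (3,5):dx=+2,dy=-4->D; (4,5):dx=-4,dy=-5->C
Step 2: C = 5, D = 5, total pairs = 10.
Step 3: tau = (C - D)/(n(n-1)/2) = (5 - 5)/10 = 0.000000.
Step 4: Exact two-sided p-value (enumerate n! = 120 permutations of y under H0): p = 1.000000.
Step 5: alpha = 0.1. fail to reject H0.

tau_b = 0.0000 (C=5, D=5), p = 1.000000, fail to reject H0.


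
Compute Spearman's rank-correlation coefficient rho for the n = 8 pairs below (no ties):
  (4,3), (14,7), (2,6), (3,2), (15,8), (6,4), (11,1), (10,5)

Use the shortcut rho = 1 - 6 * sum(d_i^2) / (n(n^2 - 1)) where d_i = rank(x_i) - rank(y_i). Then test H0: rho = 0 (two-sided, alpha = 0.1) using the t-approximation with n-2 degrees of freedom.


Step 1: Rank x and y separately (midranks; no ties here).
rank(x): 4->3, 14->7, 2->1, 3->2, 15->8, 6->4, 11->6, 10->5
rank(y): 3->3, 7->7, 6->6, 2->2, 8->8, 4->4, 1->1, 5->5
Step 2: d_i = R_x(i) - R_y(i); compute d_i^2.
  (3-3)^2=0, (7-7)^2=0, (1-6)^2=25, (2-2)^2=0, (8-8)^2=0, (4-4)^2=0, (6-1)^2=25, (5-5)^2=0
sum(d^2) = 50.
Step 3: rho = 1 - 6*50 / (8*(8^2 - 1)) = 1 - 300/504 = 0.404762.
Step 4: Under H0, t = rho * sqrt((n-2)/(1-rho^2)) = 1.0842 ~ t(6).
Step 5: Two-sided p-value from the t-distribution with 6 df = 0.319889.
Step 6: alpha = 0.1. fail to reject H0.

rho = 0.4048, p = 0.319889, fail to reject H0 at alpha = 0.1.
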